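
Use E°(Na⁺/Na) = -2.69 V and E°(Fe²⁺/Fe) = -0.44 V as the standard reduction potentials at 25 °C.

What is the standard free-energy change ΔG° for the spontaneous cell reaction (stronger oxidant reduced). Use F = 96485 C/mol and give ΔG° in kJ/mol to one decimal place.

Fe²⁺/Fe (E° = -0.44 V) is the cathode; Na⁺/Na (E° = -2.69 V) is the anode, so E°cell = +2.25 V.
Balancing electrons gives n = 2 (lcm of 2 and 1).
ΔG° = −nFE° = −(2)(96485)(+2.25) = -434,182 J = -434.2 kJ/mol.

-434.2 kJ/mol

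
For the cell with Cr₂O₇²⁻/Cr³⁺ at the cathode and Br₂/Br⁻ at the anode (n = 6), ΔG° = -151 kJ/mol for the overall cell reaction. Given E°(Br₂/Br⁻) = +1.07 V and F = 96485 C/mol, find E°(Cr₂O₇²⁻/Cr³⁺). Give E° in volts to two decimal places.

E°cell = −ΔG°/(nF) = −(-151×10³)/((6)(96485)) = +0.261 V.
Since Cr₂O₇²⁻/Cr³⁺ is the cathode and Br₂/Br⁻ the anode, E°cell = E°(Cr₂O₇²⁻/Cr³⁺) − E°(Br₂/Br⁻).
So E°(Cr₂O₇²⁻/Cr³⁺) = E°cell + E°(Br₂/Br⁻) = +0.261 + (+1.07) = +1.33 V.

+1.33 V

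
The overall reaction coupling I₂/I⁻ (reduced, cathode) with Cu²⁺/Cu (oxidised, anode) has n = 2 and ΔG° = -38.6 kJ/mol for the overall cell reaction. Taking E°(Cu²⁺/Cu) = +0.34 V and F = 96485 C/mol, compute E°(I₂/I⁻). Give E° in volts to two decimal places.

E°cell = −ΔG°/(nF) = −(-38.6×10³)/((2)(96485)) = +0.200 V.
Since I₂/I⁻ is the cathode and Cu²⁺/Cu the anode, E°cell = E°(I₂/I⁻) − E°(Cu²⁺/Cu).
So E°(I₂/I⁻) = E°cell + E°(Cu²⁺/Cu) = +0.200 + (+0.34) = +0.54 V.

+0.54 V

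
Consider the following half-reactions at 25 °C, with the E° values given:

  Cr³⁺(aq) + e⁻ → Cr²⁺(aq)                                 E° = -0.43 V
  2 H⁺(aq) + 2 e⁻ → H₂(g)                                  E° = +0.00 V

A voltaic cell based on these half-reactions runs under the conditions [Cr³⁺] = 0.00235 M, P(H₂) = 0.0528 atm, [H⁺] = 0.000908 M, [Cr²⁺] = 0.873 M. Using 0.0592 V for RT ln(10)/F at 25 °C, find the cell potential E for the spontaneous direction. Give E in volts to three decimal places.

H⁺/H₂ is the cathode (higher E°), Cr³⁺/Cr²⁺ the anode: E°cell = +0.00 − (-0.43) = +0.43 V, n = 2.
Overall: 2 H⁺(aq) + 2 Cr²⁺(aq) → H₂(g) + 2 Cr³⁺(aq)
Q = P(H₂)·[Cr³⁺]^2 / ([H⁺]^2·[Cr²⁺]^2); log Q = -0.333.
E = E° − (0.0592/n) log Q = +0.43 − (0.0592/2)(-0.333) = +0.440 V.

+0.440 V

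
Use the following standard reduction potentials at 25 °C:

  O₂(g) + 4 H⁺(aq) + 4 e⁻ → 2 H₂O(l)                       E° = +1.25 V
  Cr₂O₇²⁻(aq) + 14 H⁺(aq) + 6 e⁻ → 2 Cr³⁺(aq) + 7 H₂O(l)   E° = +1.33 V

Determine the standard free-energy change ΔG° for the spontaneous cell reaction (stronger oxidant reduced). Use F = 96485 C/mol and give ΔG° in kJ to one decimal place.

Cr₂O₇²⁻/Cr³⁺ (E° = +1.33 V) is the cathode; O₂/H₂O (E° = +1.25 V) is the anode, so E°cell = +0.08 V.
Balancing electrons gives n = 12 (lcm of 6 and 4).
ΔG° = −nFE° = −(12)(96485)(+0.08) = -92,626 J = -92.6 kJ.

-92.6 kJ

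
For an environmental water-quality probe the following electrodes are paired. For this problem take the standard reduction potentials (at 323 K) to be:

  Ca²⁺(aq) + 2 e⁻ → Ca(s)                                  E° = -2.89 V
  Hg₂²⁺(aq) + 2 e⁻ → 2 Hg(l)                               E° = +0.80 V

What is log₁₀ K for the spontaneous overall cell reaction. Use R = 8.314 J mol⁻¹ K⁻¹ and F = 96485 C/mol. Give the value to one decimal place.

115.2

Cathode: Hg₂²⁺/Hg; anode: Ca²⁺/Ca. E°cell = (+0.80) − (-2.89) = +3.69 V, with n = 2.
ΔG° = −nFE° = −RT ln K, so ln K = nFE°/(RT) = (2)(96485)(+3.69) / ((8.314)(323)) = 265.157.
log₁₀ K = 265.157 / ln 10 = 115.2.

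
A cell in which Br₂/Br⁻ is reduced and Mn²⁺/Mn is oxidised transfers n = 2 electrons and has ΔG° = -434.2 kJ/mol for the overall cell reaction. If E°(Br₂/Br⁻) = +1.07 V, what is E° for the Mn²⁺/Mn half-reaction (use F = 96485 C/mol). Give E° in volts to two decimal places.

-1.18 V

E°cell = −ΔG°/(nF) = −(-434.2×10³)/((2)(96485)) = +2.250 V.
Since Br₂/Br⁻ is the cathode and Mn²⁺/Mn the anode, E°cell = E°(Br₂/Br⁻) − E°(Mn²⁺/Mn).
So E°(Mn²⁺/Mn) = E°(Br₂/Br⁻) − E°cell = (+1.07) − (+2.250) = -1.18 V.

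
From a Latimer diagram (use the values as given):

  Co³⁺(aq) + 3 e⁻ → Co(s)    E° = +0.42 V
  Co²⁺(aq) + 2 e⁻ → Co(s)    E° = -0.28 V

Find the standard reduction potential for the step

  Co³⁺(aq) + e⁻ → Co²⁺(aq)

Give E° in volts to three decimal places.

+1.820 V

Sequential free energies add, so n₃E°₃ = n₁E°₁ + n₂E°₂.
With n₃ = 3, and the known step contributing 2×(-0.28) V, the unknown satisfies 1·E° = 3×(+0.42) − 2×(-0.28) = +1.820.
E° = +1.820 / 1 = +1.820 V.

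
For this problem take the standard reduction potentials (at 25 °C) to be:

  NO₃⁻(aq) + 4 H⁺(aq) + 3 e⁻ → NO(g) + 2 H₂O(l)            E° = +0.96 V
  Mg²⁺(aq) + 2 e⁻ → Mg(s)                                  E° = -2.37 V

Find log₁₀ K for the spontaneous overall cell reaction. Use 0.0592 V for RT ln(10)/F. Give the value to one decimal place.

337.5

Cathode: NO₃⁻/NO; anode: Mg²⁺/Mg. E°cell = +3.33 V, n = 6.
log K = nE°cell / 0.0592 = (6)(+3.33) / 0.0592 = 337.5.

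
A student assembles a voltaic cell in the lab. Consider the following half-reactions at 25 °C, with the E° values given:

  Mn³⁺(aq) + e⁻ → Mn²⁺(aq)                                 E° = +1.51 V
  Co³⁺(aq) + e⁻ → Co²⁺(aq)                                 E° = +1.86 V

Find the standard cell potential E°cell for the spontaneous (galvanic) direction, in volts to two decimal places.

+0.35 V

The Co³⁺/Co²⁺ couple has the higher reduction potential, so it is the cathode; Mn³⁺/Mn²⁺ is oxidised at the anode.
E°cell = E°(cathode) − E°(anode) = (+1.86) − (+1.51) = +0.35 V.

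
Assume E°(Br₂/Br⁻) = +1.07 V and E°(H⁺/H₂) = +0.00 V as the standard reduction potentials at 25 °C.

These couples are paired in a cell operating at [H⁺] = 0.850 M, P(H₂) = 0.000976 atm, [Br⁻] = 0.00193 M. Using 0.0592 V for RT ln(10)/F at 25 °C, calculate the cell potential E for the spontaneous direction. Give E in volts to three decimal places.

+1.146 V

Br₂/Br⁻ is the cathode (higher E°), H⁺/H₂ the anode: E°cell = +1.07 − (+0.00) = +1.07 V, n = 2.
Overall: Br₂(l) + H₂(g) → 2 Br⁻(aq) + 2 H⁺(aq)
Q = [Br⁻]^2·[H⁺]^2 / (P(H₂)); log Q = -2.559.
E = E° − (0.0592/n) log Q = +1.07 − (0.0592/2)(-2.559) = +1.146 V.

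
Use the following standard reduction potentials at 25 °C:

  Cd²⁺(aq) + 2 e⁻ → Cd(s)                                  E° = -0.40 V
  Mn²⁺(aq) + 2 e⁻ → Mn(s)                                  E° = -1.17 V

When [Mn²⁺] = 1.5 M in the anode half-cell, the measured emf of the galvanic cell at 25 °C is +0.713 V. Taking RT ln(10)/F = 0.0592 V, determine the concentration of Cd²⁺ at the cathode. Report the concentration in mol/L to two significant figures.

Cd²⁺/Cd is the cathode, Mn²⁺/Mn the anode: E°cell = +0.77 V, n = 2.
Overall reaction: Cd²⁺(aq) + Mn(s) → Cd(s) + Mn²⁺(aq); Q = [Mn²⁺]^1/[Cd²⁺]^1.
From E = E° − (0.0592/n) log Q: log Q = (E° − E)·n/0.0592 = (+0.77 − (+0.713))·2/0.0592 = 1.9257.
So 1·log[Cd²⁺] = 1·log(1.5) − log Q = 0.1761 − (1.9257) = -1.7496; [Cd²⁺] = 10^(-1.7496) ≈ 0.018 M.

0.018 M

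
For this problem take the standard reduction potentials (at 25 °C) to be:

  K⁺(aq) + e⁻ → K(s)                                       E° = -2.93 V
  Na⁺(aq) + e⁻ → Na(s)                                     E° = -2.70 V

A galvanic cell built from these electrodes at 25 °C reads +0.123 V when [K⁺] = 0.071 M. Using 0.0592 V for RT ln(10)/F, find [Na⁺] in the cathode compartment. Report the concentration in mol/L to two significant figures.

Na⁺/Na is the cathode, K⁺/K the anode: E°cell = +0.23 V, n = 1.
Overall reaction: Na⁺(aq) + K(s) → Na(s) + K⁺(aq); Q = [K⁺]^1/[Na⁺]^1.
From E = E° − (0.0592/n) log Q: log Q = (E° − E)·n/0.0592 = (+0.23 − (+0.123))·1/0.0592 = 1.8074.
So 1·log[Na⁺] = 1·log(0.071) − log Q = -1.1487 − (1.8074) = -2.9561; [Na⁺] = 10^(-2.9561) ≈ 0.0011 M.

0.0011 M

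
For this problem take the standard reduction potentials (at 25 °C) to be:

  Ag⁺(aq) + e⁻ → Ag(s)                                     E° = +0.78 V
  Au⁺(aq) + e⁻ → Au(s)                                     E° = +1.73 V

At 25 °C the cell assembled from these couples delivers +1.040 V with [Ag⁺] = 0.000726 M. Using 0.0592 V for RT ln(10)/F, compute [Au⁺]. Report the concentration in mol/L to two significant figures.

0.024 M

Au⁺/Au is the cathode, Ag⁺/Ag the anode: E°cell = +0.95 V, n = 1.
Overall reaction: Au⁺(aq) + Ag(s) → Au(s) + Ag⁺(aq); Q = [Ag⁺]^1/[Au⁺]^1.
From E = E° − (0.0592/n) log Q: log Q = (E° − E)·n/0.0592 = (+0.95 − (+1.040))·1/0.0592 = -1.5203.
So 1·log[Au⁺] = 1·log(0.000726) − log Q = -3.1391 − (-1.5203) = -1.6188; [Au⁺] = 10^(-1.6188) ≈ 0.024 M.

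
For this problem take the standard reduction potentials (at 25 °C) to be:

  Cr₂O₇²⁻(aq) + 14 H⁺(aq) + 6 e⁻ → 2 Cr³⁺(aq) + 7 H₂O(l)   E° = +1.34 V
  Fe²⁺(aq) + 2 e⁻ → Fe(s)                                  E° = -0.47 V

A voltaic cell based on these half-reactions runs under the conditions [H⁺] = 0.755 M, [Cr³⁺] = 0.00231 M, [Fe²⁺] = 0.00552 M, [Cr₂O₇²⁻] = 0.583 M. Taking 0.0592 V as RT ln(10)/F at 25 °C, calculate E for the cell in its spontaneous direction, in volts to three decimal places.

+1.910 V

Cr₂O₇²⁻/Cr³⁺ is the cathode (higher E°), Fe²⁺/Fe the anode: E°cell = +1.34 − (-0.47) = +1.81 V, n = 6.
Overall: Cr₂O₇²⁻(aq) + 14 H⁺(aq) + 3 Fe(s) → 2 Cr³⁺(aq) + 7 H₂O(l) + 3 Fe²⁺(aq)
Q = [Cr³⁺]^2·[Fe²⁺]^3 / ([Cr₂O₇²⁻]·[H⁺]^14); log Q = -10.104.
E = E° − (0.0592/n) log Q = +1.81 − (0.0592/6)(-10.104) = +1.910 V.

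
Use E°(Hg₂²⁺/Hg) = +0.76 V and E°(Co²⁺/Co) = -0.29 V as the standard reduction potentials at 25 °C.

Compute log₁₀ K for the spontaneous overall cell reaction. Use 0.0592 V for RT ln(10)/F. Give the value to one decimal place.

Cathode: Hg₂²⁺/Hg; anode: Co²⁺/Co. E°cell = +1.05 V, n = 2.
log K = nE°cell / 0.0592 = (2)(+1.05) / 0.0592 = 35.5.

35.5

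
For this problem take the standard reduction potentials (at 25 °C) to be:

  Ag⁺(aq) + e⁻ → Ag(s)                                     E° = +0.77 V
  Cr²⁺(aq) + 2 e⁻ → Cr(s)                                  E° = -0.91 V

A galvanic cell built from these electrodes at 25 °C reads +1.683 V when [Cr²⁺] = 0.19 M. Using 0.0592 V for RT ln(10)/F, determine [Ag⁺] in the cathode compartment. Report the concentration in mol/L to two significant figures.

Ag⁺/Ag is the cathode, Cr²⁺/Cr the anode: E°cell = +1.68 V, n = 2.
Overall reaction: 2 Ag⁺(aq) + Cr(s) → 2 Ag(s) + Cr²⁺(aq); Q = [Cr²⁺]^1/[Ag⁺]^2.
From E = E° − (0.0592/n) log Q: log Q = (E° − E)·n/0.0592 = (+1.68 − (+1.683))·2/0.0592 = -0.1014.
So 2·log[Ag⁺] = 1·log(0.19) − log Q = -0.7212 − (-0.1014) = -0.6198; log[Ag⁺] = -0.6198 / 2 = -0.3099; [Ag⁺] = 10^(-0.3099) ≈ 0.49 M.

0.49 M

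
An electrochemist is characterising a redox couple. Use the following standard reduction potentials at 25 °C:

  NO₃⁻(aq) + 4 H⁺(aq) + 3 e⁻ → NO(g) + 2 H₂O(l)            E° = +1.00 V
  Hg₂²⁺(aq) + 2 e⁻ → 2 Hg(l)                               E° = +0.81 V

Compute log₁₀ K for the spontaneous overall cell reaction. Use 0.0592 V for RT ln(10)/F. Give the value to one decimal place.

Cathode: NO₃⁻/NO; anode: Hg₂²⁺/Hg. E°cell = +0.19 V, n = 6.
log K = nE°cell / 0.0592 = (6)(+0.19) / 0.0592 = 19.3.

19.3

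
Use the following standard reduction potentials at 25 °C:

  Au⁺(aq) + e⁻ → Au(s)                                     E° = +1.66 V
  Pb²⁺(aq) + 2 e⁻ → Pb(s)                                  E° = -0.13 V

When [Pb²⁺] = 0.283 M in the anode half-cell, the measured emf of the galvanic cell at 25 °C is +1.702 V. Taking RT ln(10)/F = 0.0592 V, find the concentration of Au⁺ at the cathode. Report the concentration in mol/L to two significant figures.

Au⁺/Au is the cathode, Pb²⁺/Pb the anode: E°cell = +1.79 V, n = 2.
Overall reaction: 2 Au⁺(aq) + Pb(s) → 2 Au(s) + Pb²⁺(aq); Q = [Pb²⁺]^1/[Au⁺]^2.
From E = E° − (0.0592/n) log Q: log Q = (E° − E)·n/0.0592 = (+1.79 − (+1.702))·2/0.0592 = 2.9730.
So 2·log[Au⁺] = 1·log(0.283) − log Q = -0.5482 − (2.9730) = -3.5212; log[Au⁺] = -3.5212 / 2 = -1.7606; [Au⁺] = 10^(-1.7606) ≈ 0.017 M.

0.017 M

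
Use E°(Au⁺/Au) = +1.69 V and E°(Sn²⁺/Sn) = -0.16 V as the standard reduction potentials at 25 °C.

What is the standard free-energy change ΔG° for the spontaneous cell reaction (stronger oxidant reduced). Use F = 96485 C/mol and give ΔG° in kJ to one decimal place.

-357.0 kJ

Au⁺/Au (E° = +1.69 V) is the cathode; Sn²⁺/Sn (E° = -0.16 V) is the anode, so E°cell = +1.85 V.
Balancing electrons gives n = 2 (lcm of 1 and 2).
ΔG° = −nFE° = −(2)(96485)(+1.85) = -356,994 J = -357.0 kJ.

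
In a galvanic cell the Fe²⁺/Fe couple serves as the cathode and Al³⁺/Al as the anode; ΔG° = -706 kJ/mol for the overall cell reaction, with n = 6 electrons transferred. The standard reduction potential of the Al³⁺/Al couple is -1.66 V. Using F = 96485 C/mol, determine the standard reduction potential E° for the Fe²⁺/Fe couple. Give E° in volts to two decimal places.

E°cell = −ΔG°/(nF) = −(-706×10³)/((6)(96485)) = +1.220 V.
Since Fe²⁺/Fe is the cathode and Al³⁺/Al the anode, E°cell = E°(Fe²⁺/Fe) − E°(Al³⁺/Al).
So E°(Fe²⁺/Fe) = E°cell + E°(Al³⁺/Al) = +1.220 + (-1.66) = -0.44 V.

-0.44 V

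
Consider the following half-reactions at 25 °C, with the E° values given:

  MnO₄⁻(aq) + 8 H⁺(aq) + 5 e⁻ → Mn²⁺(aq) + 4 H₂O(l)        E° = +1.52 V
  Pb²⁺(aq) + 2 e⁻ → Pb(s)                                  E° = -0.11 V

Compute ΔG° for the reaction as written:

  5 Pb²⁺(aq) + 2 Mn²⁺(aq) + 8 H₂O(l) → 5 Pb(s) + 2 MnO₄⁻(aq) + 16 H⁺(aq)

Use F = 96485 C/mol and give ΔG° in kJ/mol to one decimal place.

As written, Pb²⁺/Pb is reduced (cathode) and MnO₄⁻/Mn²⁺ is oxidised (anode), so E°cell = (-0.11) − (+1.52) = -1.63 V.
Balancing electrons gives n = 10.
ΔG° = −nFE° = −(10)(96485)(-1.63) = 1,572,706 J = +1572.7 kJ/mol.

+1572.7 kJ/mol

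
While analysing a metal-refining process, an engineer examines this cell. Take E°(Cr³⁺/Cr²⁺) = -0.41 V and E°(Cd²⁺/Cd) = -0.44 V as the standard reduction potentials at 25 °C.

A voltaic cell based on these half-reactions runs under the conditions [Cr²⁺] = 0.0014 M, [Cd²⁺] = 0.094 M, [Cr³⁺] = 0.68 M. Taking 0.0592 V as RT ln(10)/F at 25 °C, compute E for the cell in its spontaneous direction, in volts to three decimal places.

Cr³⁺/Cr²⁺ is the cathode (higher E°), Cd²⁺/Cd the anode: E°cell = -0.41 − (-0.44) = +0.03 V, n = 2.
Overall: 2 Cr³⁺(aq) + Cd(s) → 2 Cr²⁺(aq) + Cd²⁺(aq)
Q = [Cr²⁺]^2·[Cd²⁺] / ([Cr³⁺]^2); log Q = -6.400.
E = E° − (0.0592/n) log Q = +0.03 − (0.0592/2)(-6.400) = +0.219 V.

+0.219 V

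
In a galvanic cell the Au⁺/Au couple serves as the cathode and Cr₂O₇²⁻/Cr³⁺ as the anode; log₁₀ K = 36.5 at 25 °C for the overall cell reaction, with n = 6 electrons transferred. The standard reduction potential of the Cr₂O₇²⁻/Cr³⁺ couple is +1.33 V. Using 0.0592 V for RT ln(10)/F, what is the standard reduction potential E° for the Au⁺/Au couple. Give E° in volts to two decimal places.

+1.69 V

E°cell = (0.0592/n)·log K = (0.0592/6)(36.5) = +0.360 V.
Since Au⁺/Au is the cathode and Cr₂O₇²⁻/Cr³⁺ the anode, E°cell = E°(Au⁺/Au) − E°(Cr₂O₇²⁻/Cr³⁺).
So E°(Au⁺/Au) = E°cell + E°(Cr₂O₇²⁻/Cr³⁺) = +0.360 + (+1.33) = +1.69 V.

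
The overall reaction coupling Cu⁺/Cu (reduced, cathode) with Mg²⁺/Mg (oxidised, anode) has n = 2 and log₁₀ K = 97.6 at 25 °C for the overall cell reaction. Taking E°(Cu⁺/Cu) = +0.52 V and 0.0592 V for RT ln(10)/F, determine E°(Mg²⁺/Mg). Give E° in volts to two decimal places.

-2.37 V

E°cell = (0.0592/n)·log K = (0.0592/2)(97.6) = +2.889 V.
Since Cu⁺/Cu is the cathode and Mg²⁺/Mg the anode, E°cell = E°(Cu⁺/Cu) − E°(Mg²⁺/Mg).
So E°(Mg²⁺/Mg) = E°(Cu⁺/Cu) − E°cell = (+0.52) − (+2.889) = -2.37 V.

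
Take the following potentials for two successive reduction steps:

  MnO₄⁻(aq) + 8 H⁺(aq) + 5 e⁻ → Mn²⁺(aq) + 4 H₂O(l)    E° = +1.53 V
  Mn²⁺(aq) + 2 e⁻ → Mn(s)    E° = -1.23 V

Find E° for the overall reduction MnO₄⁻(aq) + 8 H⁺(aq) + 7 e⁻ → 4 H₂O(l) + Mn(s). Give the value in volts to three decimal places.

+0.741 V

Since ΔG° = −nFE° is additive over sequential reductions, n₃E°₃ = n₁E°₁ + n₂E°₂.
E°₃ = (5×+1.53 + 2×-1.23) / 7 = (+5.190) / 7 = +0.741 V.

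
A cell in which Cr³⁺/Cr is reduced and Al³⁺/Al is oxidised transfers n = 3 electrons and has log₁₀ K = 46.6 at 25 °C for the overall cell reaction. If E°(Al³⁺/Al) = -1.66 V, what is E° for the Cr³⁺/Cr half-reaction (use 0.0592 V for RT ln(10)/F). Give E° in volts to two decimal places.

E°cell = (0.0592/n)·log K = (0.0592/3)(46.6) = +0.920 V.
Since Cr³⁺/Cr is the cathode and Al³⁺/Al the anode, E°cell = E°(Cr³⁺/Cr) − E°(Al³⁺/Al).
So E°(Cr³⁺/Cr) = E°cell + E°(Al³⁺/Al) = +0.920 + (-1.66) = -0.74 V.

-0.74 V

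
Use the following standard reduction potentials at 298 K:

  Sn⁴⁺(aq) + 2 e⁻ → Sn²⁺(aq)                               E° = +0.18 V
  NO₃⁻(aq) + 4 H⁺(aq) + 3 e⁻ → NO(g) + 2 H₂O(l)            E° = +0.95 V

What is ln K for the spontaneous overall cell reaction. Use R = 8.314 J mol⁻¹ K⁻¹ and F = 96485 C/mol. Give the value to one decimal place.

Cathode: NO₃⁻/NO; anode: Sn⁴⁺/Sn²⁺. E°cell = (+0.95) − (+0.18) = +0.77 V, with n = 6.
ΔG° = −nFE° = −RT ln K, so ln K = nFE°/(RT) = (6)(96485)(+0.77) / ((8.314)(298)) = 179.918.

179.9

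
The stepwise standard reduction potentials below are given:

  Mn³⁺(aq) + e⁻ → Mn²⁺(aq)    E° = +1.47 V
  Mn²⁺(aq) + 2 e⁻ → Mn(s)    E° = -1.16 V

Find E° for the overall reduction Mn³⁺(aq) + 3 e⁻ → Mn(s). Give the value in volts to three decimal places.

Standard free energies of sequential steps add: ΔG°₃ = ΔG°₁ + ΔG°₂, so n₃E°₃ = n₁E°₁ + n₂E°₂.
E°₃ = (1×+1.47 + 2×-1.16) / 3 = (-0.850) / 3 = -0.283 V.

-0.283 V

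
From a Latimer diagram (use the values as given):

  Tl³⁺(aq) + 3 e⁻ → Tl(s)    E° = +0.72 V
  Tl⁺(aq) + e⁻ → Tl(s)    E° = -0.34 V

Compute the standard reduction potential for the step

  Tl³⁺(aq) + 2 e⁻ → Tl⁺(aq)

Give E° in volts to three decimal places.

+1.250 V

Sequential free energies add, so n₃E°₃ = n₁E°₁ + n₂E°₂.
With n₃ = 3, and the known step contributing 1×(-0.34) V, the unknown satisfies 2·E° = 3×(+0.72) − 1×(-0.34) = +2.500.
E° = +2.500 / 2 = +1.250 V.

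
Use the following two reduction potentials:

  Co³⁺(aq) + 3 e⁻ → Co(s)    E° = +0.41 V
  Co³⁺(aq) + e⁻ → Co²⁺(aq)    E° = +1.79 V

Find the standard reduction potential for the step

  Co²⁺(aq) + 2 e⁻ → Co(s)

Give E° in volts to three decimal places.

Sequential free energies add, so n₃E°₃ = n₁E°₁ + n₂E°₂.
With n₃ = 3, and the known step contributing 1×(+1.79) V, the unknown satisfies 2·E° = 3×(+0.41) − 1×(+1.79) = -0.560.
E° = -0.560 / 2 = -0.280 V.

-0.280 V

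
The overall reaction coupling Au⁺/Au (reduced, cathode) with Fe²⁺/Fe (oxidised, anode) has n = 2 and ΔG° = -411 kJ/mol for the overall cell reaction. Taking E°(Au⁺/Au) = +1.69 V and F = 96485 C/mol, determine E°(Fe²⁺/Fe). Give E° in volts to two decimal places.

E°cell = −ΔG°/(nF) = −(-411×10³)/((2)(96485)) = +2.130 V.
Since Au⁺/Au is the cathode and Fe²⁺/Fe the anode, E°cell = E°(Au⁺/Au) − E°(Fe²⁺/Fe).
So E°(Fe²⁺/Fe) = E°(Au⁺/Au) − E°cell = (+1.69) − (+2.130) = -0.44 V.

-0.44 V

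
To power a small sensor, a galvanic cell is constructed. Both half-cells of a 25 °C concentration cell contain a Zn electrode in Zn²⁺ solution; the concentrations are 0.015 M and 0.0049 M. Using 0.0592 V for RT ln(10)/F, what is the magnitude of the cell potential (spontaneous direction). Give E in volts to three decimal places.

For a concentration cell E°cell = 0. The 0.015 M side is the cathode (reduction is favoured where [Zn²⁺] is higher).
With n = 2, E = −(0.0592/2) log([Zn²⁺]ₐₙ/[Zn²⁺]꜀ₐₜ) = −(0.0592/2) log(0.0049/0.015) = −(0.0592/2)(-0.486) = +0.014 V.

+0.014 V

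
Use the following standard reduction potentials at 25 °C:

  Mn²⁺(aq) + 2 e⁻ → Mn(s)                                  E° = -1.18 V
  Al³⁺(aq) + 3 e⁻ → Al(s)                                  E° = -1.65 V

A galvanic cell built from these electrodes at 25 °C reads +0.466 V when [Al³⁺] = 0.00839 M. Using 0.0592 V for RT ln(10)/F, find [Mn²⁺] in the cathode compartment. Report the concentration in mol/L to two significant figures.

Mn²⁺/Mn is the cathode, Al³⁺/Al the anode: E°cell = +0.47 V, n = 6.
Overall reaction: 3 Mn²⁺(aq) + 2 Al(s) → 3 Mn(s) + 2 Al³⁺(aq); Q = [Al³⁺]^2/[Mn²⁺]^3.
From E = E° − (0.0592/n) log Q: log Q = (E° − E)·n/0.0592 = (+0.47 − (+0.466))·6/0.0592 = 0.4054.
So 3·log[Mn²⁺] = 2·log(0.00839) − log Q = -4.1525 − (0.4054) = -4.5579; log[Mn²⁺] = -4.5579 / 3 = -1.5193; [Mn²⁺] = 10^(-1.5193) ≈ 0.030 M.

0.030 M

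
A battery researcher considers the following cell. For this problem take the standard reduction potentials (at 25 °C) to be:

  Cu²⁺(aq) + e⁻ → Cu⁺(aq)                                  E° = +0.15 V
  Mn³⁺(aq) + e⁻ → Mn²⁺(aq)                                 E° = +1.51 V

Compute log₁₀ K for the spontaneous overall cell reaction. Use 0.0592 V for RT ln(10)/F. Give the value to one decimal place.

23.0

Cathode: Mn³⁺/Mn²⁺; anode: Cu²⁺/Cu⁺. E°cell = +1.36 V, n = 1.
log K = nE°cell / 0.0592 = (1)(+1.36) / 0.0592 = 23.0.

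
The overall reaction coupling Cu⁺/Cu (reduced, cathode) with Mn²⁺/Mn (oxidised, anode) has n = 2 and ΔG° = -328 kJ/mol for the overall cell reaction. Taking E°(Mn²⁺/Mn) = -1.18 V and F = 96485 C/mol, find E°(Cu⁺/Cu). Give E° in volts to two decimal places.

+0.52 V

E°cell = −ΔG°/(nF) = −(-328×10³)/((2)(96485)) = +1.700 V.
Since Cu⁺/Cu is the cathode and Mn²⁺/Mn the anode, E°cell = E°(Cu⁺/Cu) − E°(Mn²⁺/Mn).
So E°(Cu⁺/Cu) = E°cell + E°(Mn²⁺/Mn) = +1.700 + (-1.18) = +0.52 V.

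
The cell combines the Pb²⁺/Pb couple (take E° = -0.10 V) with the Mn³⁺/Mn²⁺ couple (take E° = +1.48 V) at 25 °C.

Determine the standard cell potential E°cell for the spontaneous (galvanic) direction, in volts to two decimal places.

+1.58 V

The Mn³⁺/Mn²⁺ couple has the higher reduction potential, so it is the cathode; Pb²⁺/Pb is oxidised at the anode.
E°cell = E°(cathode) − E°(anode) = (+1.48) − (-0.10) = +1.58 V.
Since E°cell > 0, the reaction is spontaneous under standard conditions.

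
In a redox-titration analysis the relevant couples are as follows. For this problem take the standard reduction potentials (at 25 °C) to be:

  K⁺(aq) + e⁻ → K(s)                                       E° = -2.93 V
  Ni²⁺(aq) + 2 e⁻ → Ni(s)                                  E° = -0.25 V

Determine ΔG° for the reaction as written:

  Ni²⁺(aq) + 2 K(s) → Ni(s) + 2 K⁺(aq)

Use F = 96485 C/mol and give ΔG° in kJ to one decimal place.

-517.2 kJ

As written, Ni²⁺/Ni is reduced (cathode) and K⁺/K is oxidised (anode), so E°cell = (-0.25) − (-2.93) = +2.68 V.
Balancing electrons gives n = 2.
ΔG° = −nFE° = −(2)(96485)(+2.68) = -517,160 J = -517.2 kJ.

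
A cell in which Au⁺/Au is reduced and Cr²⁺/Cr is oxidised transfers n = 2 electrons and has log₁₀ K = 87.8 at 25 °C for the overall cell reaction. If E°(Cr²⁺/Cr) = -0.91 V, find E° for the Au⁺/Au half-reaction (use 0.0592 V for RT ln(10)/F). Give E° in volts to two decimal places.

+1.69 V

E°cell = (0.0592/n)·log K = (0.0592/2)(87.8) = +2.599 V.
Since Au⁺/Au is the cathode and Cr²⁺/Cr the anode, E°cell = E°(Au⁺/Au) − E°(Cr²⁺/Cr).
So E°(Au⁺/Au) = E°cell + E°(Cr²⁺/Cr) = +2.599 + (-0.91) = +1.69 V.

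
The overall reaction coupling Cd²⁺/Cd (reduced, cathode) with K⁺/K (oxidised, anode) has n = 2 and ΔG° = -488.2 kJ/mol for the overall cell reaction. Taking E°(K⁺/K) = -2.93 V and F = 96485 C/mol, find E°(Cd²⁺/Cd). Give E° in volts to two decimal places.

E°cell = −ΔG°/(nF) = −(-488.2×10³)/((2)(96485)) = +2.530 V.
Since Cd²⁺/Cd is the cathode and K⁺/K the anode, E°cell = E°(Cd²⁺/Cd) − E°(K⁺/K).
So E°(Cd²⁺/Cd) = E°cell + E°(K⁺/K) = +2.530 + (-2.93) = -0.40 V.

-0.40 V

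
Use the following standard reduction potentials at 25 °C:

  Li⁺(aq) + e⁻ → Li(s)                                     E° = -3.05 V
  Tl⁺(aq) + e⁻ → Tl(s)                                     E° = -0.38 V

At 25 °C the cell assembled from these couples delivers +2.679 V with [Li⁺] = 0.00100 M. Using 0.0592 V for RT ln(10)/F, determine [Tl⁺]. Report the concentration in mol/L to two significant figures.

0.0014 M

Tl⁺/Tl is the cathode, Li⁺/Li the anode: E°cell = +2.67 V, n = 1.
Overall reaction: Tl⁺(aq) + Li(s) → Tl(s) + Li⁺(aq); Q = [Li⁺]^1/[Tl⁺]^1.
From E = E° − (0.0592/n) log Q: log Q = (E° − E)·n/0.0592 = (+2.67 − (+2.679))·1/0.0592 = -0.1520.
So 1·log[Tl⁺] = 1·log(0.001) − log Q = -3.0000 − (-0.1520) = -2.8480; [Tl⁺] = 10^(-2.8480) ≈ 0.0014 M.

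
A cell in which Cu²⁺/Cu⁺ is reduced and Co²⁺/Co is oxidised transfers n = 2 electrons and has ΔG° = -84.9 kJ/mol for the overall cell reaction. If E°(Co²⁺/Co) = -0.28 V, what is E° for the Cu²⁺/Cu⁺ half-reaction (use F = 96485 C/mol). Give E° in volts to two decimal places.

+0.16 V

E°cell = −ΔG°/(nF) = −(-84.9×10³)/((2)(96485)) = +0.440 V.
Since Cu²⁺/Cu⁺ is the cathode and Co²⁺/Co the anode, E°cell = E°(Cu²⁺/Cu⁺) − E°(Co²⁺/Co).
So E°(Cu²⁺/Cu⁺) = E°cell + E°(Co²⁺/Co) = +0.440 + (-0.28) = +0.16 V.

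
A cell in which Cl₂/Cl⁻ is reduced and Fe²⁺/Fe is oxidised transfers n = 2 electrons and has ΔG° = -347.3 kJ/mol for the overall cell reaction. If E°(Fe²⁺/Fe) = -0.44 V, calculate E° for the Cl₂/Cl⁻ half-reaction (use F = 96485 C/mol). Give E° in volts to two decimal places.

E°cell = −ΔG°/(nF) = −(-347.3×10³)/((2)(96485)) = +1.800 V.
Since Cl₂/Cl⁻ is the cathode and Fe²⁺/Fe the anode, E°cell = E°(Cl₂/Cl⁻) − E°(Fe²⁺/Fe).
So E°(Cl₂/Cl⁻) = E°cell + E°(Fe²⁺/Fe) = +1.800 + (-0.44) = +1.36 V.

+1.36 V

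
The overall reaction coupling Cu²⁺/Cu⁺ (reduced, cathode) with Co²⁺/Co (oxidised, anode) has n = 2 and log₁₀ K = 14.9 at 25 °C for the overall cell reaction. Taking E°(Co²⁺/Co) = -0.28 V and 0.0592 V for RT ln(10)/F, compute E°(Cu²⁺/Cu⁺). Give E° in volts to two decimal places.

+0.16 V

E°cell = (0.0592/n)·log K = (0.0592/2)(14.9) = +0.441 V.
Since Cu²⁺/Cu⁺ is the cathode and Co²⁺/Co the anode, E°cell = E°(Cu²⁺/Cu⁺) − E°(Co²⁺/Co).
So E°(Cu²⁺/Cu⁺) = E°cell + E°(Co²⁺/Co) = +0.441 + (-0.28) = +0.16 V.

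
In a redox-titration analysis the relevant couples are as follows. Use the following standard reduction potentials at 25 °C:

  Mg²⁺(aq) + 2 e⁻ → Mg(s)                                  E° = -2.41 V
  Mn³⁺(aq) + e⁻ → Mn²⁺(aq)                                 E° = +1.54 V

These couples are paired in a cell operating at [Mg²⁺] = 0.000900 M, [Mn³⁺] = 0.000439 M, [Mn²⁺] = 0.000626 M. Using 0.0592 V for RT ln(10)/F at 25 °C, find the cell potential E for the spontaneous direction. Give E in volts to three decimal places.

+4.031 V

Mn³⁺/Mn²⁺ is the cathode (higher E°), Mg²⁺/Mg the anode: E°cell = +1.54 − (-2.41) = +3.95 V, n = 2.
Overall: 2 Mn³⁺(aq) + Mg(s) → 2 Mn²⁺(aq) + Mg²⁺(aq)
Q = [Mn²⁺]^2·[Mg²⁺] / ([Mn³⁺]^2); log Q = -2.738.
E = E° − (0.0592/n) log Q = +3.95 − (0.0592/2)(-2.738) = +4.031 V.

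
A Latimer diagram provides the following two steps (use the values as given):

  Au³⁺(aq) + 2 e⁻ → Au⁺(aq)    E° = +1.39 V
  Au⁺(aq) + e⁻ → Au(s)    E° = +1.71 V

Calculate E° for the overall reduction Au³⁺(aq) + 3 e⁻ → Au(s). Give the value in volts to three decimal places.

+1.497 V

Since ΔG° = −nFE° is additive over sequential reductions, n₃E°₃ = n₁E°₁ + n₂E°₂.
E°₃ = (2×+1.39 + 1×+1.71) / 3 = (+4.490) / 3 = +1.497 V.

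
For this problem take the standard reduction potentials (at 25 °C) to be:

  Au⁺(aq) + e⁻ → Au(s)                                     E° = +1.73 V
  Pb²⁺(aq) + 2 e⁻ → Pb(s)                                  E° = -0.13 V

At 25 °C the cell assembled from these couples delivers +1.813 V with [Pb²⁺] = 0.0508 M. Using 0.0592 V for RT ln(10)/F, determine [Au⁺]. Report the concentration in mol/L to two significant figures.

Au⁺/Au is the cathode, Pb²⁺/Pb the anode: E°cell = +1.86 V, n = 2.
Overall reaction: 2 Au⁺(aq) + Pb(s) → 2 Au(s) + Pb²⁺(aq); Q = [Pb²⁺]^1/[Au⁺]^2.
From E = E° − (0.0592/n) log Q: log Q = (E° − E)·n/0.0592 = (+1.86 − (+1.813))·2/0.0592 = 1.5878.
So 2·log[Au⁺] = 1·log(0.0508) − log Q = -1.2941 − (1.5878) = -2.8819; log[Au⁺] = -2.8819 / 2 = -1.4409; [Au⁺] = 10^(-1.4409) ≈ 0.036 M.

0.036 M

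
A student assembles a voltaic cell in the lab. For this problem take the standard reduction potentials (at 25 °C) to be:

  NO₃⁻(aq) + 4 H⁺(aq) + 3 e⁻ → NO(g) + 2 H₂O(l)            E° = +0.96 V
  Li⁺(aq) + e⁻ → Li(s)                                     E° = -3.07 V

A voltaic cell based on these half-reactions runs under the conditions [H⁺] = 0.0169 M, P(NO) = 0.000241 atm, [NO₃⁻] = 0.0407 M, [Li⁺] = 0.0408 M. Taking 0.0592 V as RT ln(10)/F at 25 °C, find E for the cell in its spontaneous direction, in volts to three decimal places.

NO₃⁻/NO is the cathode (higher E°), Li⁺/Li the anode: E°cell = +0.96 − (-3.07) = +4.03 V, n = 3.
Overall: NO₃⁻(aq) + 4 H⁺(aq) + 3 Li(s) → NO(g) + 2 H₂O(l) + 3 Li⁺(aq)
Q = P(NO)·[Li⁺]^3 / ([NO₃⁻]·[H⁺]^4); log Q = 0.693.
E = E° − (0.0592/n) log Q = +4.03 − (0.0592/3)(0.693) = +4.016 V.

+4.016 V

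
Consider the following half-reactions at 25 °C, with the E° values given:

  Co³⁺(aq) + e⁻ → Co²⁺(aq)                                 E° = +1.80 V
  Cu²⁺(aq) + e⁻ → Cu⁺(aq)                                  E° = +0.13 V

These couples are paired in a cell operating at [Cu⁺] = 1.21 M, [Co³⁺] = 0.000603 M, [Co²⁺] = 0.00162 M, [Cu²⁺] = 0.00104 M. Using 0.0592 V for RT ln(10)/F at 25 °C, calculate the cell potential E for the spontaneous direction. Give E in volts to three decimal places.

Co³⁺/Co²⁺ is the cathode (higher E°), Cu²⁺/Cu⁺ the anode: E°cell = +1.80 − (+0.13) = +1.67 V, n = 1.
Overall: Co³⁺(aq) + Cu⁺(aq) → Co²⁺(aq) + Cu²⁺(aq)
Q = [Co²⁺]·[Cu²⁺] / ([Co³⁺]·[Cu⁺]); log Q = -2.637.
E = E° − (0.0592/n) log Q = +1.67 − (0.0592/1)(-2.637) = +1.826 V.

+1.826 V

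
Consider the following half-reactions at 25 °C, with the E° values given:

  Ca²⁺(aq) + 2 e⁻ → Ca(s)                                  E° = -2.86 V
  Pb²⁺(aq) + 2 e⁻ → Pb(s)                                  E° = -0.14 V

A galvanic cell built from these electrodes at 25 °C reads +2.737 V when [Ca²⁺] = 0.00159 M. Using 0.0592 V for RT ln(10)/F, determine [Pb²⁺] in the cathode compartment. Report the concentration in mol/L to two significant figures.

0.0060 M

Pb²⁺/Pb is the cathode, Ca²⁺/Ca the anode: E°cell = +2.72 V, n = 2.
Overall reaction: Pb²⁺(aq) + Ca(s) → Pb(s) + Ca²⁺(aq); Q = [Ca²⁺]^1/[Pb²⁺]^1.
From E = E° − (0.0592/n) log Q: log Q = (E° − E)·n/0.0592 = (+2.72 − (+2.737))·2/0.0592 = -0.5743.
So 1·log[Pb²⁺] = 1·log(0.00159) − log Q = -2.7986 − (-0.5743) = -2.2243; [Pb²⁺] = 10^(-2.2243) ≈ 0.0060 M.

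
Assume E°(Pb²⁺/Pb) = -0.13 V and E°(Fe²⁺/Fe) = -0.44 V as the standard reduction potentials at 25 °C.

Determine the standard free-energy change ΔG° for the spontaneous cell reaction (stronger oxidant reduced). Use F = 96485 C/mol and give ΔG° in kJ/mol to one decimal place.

Pb²⁺/Pb (E° = -0.13 V) is the cathode; Fe²⁺/Fe (E° = -0.44 V) is the anode, so E°cell = +0.31 V.
Balancing electrons gives n = 2 (lcm of 2 and 2).
ΔG° = −nFE° = −(2)(96485)(+0.31) = -59,821 J = -59.8 kJ/mol.

-59.8 kJ/mol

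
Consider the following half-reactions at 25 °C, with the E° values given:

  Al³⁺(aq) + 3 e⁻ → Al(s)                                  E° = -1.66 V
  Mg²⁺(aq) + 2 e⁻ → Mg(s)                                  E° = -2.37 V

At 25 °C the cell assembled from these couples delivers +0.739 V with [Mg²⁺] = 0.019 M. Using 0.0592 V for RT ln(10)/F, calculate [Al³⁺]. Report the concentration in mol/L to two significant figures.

Al³⁺/Al is the cathode, Mg²⁺/Mg the anode: E°cell = +0.71 V, n = 6.
Overall reaction: 2 Al³⁺(aq) + 3 Mg(s) → 2 Al(s) + 3 Mg²⁺(aq); Q = [Mg²⁺]^3/[Al³⁺]^2.
From E = E° − (0.0592/n) log Q: log Q = (E° − E)·n/0.0592 = (+0.71 − (+0.739))·6/0.0592 = -2.9392.
So 2·log[Al³⁺] = 3·log(0.019) − log Q = -5.1637 − (-2.9392) = -2.2245; log[Al³⁺] = -2.2245 / 2 = -1.1122; [Al³⁺] = 10^(-1.1122) ≈ 0.077 M.

0.077 M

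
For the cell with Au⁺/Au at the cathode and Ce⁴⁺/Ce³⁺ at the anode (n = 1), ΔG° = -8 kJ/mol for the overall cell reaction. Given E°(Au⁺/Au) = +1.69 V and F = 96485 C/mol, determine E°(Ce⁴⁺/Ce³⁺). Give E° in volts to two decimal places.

E°cell = −ΔG°/(nF) = −(-8×10³)/((1)(96485)) = +0.083 V.
Since Au⁺/Au is the cathode and Ce⁴⁺/Ce³⁺ the anode, E°cell = E°(Au⁺/Au) − E°(Ce⁴⁺/Ce³⁺).
So E°(Ce⁴⁺/Ce³⁺) = E°(Au⁺/Au) − E°cell = (+1.69) − (+0.083) = +1.61 V.

+1.61 V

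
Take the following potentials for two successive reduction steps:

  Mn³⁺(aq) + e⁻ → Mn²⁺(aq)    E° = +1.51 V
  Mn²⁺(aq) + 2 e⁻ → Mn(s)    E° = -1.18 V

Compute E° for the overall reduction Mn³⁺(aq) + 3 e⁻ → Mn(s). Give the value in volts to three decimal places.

Standard free energies of sequential steps add: ΔG°₃ = ΔG°₁ + ΔG°₂, so n₃E°₃ = n₁E°₁ + n₂E°₂.
E°₃ = (1×+1.51 + 2×-1.18) / 3 = (-0.850) / 3 = -0.283 V.

-0.283 V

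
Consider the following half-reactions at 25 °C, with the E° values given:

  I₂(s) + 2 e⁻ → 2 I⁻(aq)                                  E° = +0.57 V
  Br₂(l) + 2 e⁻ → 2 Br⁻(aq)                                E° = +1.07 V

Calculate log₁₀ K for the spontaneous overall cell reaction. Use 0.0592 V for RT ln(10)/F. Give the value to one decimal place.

Cathode: Br₂/Br⁻; anode: I₂/I⁻. E°cell = +0.50 V, n = 2.
log K = nE°cell / 0.0592 = (2)(+0.50) / 0.0592 = 16.9.

16.9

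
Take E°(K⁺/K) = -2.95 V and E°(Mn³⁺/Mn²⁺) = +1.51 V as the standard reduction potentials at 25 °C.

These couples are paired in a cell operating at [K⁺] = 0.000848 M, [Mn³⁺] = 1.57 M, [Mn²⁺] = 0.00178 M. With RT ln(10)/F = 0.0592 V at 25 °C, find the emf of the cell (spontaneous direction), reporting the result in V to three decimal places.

Mn³⁺/Mn²⁺ is the cathode (higher E°), K⁺/K the anode: E°cell = +1.51 − (-2.95) = +4.46 V, n = 1.
Overall: Mn³⁺(aq) + K(s) → Mn²⁺(aq) + K⁺(aq)
Q = [Mn²⁺]·[K⁺] / ([Mn³⁺]); log Q = -6.017.
E = E° − (0.0592/n) log Q = +4.46 − (0.0592/1)(-6.017) = +4.816 V.

+4.816 V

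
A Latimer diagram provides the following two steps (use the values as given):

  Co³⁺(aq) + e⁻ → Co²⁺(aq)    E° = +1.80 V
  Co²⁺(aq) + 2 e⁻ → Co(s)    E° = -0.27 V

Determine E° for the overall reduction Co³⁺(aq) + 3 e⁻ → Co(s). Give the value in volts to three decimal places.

Since ΔG° = −nFE° is additive over sequential reductions, n₃E°₃ = n₁E°₁ + n₂E°₂.
E°₃ = (1×+1.80 + 2×-0.27) / 3 = (+1.260) / 3 = +0.420 V.

+0.420 V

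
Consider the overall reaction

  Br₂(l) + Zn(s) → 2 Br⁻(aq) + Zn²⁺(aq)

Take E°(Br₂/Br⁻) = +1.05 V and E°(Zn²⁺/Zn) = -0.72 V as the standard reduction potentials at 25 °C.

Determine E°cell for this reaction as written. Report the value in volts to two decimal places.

+1.77 V

The Br₂/Br⁻ couple has the higher reduction potential, so it is the cathode; Zn²⁺/Zn is oxidised at the anode.
E°cell = E°(cathode) − E°(anode) = (+1.05) − (-0.72) = +1.77 V.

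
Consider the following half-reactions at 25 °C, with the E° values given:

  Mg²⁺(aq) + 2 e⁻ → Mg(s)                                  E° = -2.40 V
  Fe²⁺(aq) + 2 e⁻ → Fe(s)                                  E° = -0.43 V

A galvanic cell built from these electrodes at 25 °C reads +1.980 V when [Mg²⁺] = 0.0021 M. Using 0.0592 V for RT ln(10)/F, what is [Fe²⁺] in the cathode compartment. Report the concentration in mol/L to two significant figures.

0.0046 M

Fe²⁺/Fe is the cathode, Mg²⁺/Mg the anode: E°cell = +1.97 V, n = 2.
Overall reaction: Fe²⁺(aq) + Mg(s) → Fe(s) + Mg²⁺(aq); Q = [Mg²⁺]^1/[Fe²⁺]^1.
From E = E° − (0.0592/n) log Q: log Q = (E° − E)·n/0.0592 = (+1.97 − (+1.980))·2/0.0592 = -0.3378.
So 1·log[Fe²⁺] = 1·log(0.0021) − log Q = -2.6778 − (-0.3378) = -2.3400; [Fe²⁺] = 10^(-2.3400) ≈ 0.0046 M.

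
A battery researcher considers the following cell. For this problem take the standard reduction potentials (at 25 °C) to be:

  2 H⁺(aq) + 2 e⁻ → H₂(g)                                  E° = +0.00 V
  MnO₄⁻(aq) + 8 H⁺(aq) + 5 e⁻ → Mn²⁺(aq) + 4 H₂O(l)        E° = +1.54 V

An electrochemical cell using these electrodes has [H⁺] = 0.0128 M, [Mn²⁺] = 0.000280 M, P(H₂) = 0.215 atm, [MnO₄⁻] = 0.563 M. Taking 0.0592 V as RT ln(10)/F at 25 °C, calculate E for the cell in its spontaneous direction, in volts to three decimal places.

MnO₄⁻/Mn²⁺ is the cathode (higher E°), H⁺/H₂ the anode: E°cell = +1.54 − (+0.00) = +1.54 V, n = 10.
Overall: 2 MnO₄⁻(aq) + 6 H⁺(aq) + 5 H₂(g) → 2 Mn²⁺(aq) + 8 H₂O(l)
Q = [Mn²⁺]^2 / ([MnO₄⁻]^2·[H⁺]^6·P(H₂)^5); log Q = 8.088.
E = E° − (0.0592/n) log Q = +1.54 − (0.0592/10)(8.088) = +1.492 V.

+1.492 V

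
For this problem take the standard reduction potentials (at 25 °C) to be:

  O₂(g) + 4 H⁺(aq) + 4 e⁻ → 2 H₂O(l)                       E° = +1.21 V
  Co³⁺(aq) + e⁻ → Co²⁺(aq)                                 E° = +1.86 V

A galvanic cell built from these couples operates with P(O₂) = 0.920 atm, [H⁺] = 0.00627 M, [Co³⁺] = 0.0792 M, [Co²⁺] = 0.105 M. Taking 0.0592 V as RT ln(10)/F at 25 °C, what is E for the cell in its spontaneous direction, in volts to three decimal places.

Co³⁺/Co²⁺ is the cathode (higher E°), O₂/H₂O the anode: E°cell = +1.86 − (+1.21) = +0.65 V, n = 4.
Overall: 4 Co³⁺(aq) + 2 H₂O(l) → 4 Co²⁺(aq) + O₂(g) + 4 H⁺(aq)
Q = [Co²⁺]^4·P(O₂)·[H⁺]^4 / ([Co³⁺]^4); log Q = -8.357.
E = E° − (0.0592/n) log Q = +0.65 − (0.0592/4)(-8.357) = +0.774 V.

+0.774 V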